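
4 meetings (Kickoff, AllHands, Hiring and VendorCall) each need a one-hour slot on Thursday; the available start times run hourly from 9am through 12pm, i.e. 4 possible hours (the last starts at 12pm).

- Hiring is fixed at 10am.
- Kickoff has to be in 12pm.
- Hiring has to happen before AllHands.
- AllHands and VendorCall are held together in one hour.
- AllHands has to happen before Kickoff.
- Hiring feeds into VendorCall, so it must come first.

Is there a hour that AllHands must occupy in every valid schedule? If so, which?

11am

Hiring is fixed at 10am and must come before AllHands, so AllHands is at least 11am.
Kickoff is fixed at 12pm and must come after AllHands, so AllHands is at most 11am.
So AllHands must be 11am.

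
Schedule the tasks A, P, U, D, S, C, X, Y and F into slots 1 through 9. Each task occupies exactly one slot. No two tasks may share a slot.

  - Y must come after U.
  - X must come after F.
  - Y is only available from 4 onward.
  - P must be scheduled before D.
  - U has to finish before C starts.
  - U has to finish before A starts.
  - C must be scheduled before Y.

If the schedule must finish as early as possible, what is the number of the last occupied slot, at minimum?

slot 9

The precedence chain requires at least 3 distinct slots.
With at most 1 per slot and 9 tasks, at least 9 slots are needed.
Y can't be placed before 4, so the schedule must run through at least slot 4.
9 works (last occupied slot: 9): for example U in 1; C in 2; S in 9; Y in 4; D in 6; A in 3; X in 8; P in 5; F in 7.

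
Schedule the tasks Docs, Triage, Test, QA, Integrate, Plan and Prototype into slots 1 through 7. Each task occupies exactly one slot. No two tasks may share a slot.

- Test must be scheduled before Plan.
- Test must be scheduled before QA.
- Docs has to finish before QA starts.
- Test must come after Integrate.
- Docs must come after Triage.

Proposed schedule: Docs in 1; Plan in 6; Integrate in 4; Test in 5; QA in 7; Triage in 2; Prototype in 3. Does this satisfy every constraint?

Test must be scheduled before Plan — holds.
Test must be scheduled before QA — holds.
Test must come after Integrate — holds.
No two tasks may share a slot — holds.
Docs must come after Triage — violated.
Docs has to finish before QA starts — holds.

No — it violates: Docs must come after Triage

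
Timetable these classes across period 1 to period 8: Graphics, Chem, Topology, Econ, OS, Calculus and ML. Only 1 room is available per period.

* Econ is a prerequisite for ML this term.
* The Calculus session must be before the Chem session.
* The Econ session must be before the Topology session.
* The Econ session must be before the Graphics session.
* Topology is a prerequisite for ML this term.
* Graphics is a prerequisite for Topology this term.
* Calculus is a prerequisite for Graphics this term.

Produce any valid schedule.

Topology -> period 4, OS -> period 7, ML -> period 5, Econ -> period 1, Graphics -> period 3, Calculus -> period 2, Chem -> period 6

Checking: Econ(period 1) before Topology(period 4); Topology(period 4) before ML(period 5); Econ(period 1) before ML(period 5); Calculus(period 2) before Graphics(period 3); Graphics(period 3) before Topology(period 4); Calculus(period 2) before Chem(period 6); Econ(period 1) before Graphics(period 3); max 1 per period (cap 1).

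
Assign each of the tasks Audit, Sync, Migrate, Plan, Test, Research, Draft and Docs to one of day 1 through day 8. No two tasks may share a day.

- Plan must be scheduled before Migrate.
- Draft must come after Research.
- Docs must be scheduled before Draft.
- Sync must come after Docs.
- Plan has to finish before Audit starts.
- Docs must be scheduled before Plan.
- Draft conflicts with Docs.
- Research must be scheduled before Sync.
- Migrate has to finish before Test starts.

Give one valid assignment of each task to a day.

Test in day 8, Sync in day 4, Audit in day 7, Docs in day 1, Research in day 3, Plan in day 2, Draft in day 6, Migrate in day 5

Checking: Research(day 3) before Sync(day 4); Migrate(day 5) before Test(day 8); Docs(day 1) before Sync(day 4); Plan(day 2) before Migrate(day 5); Docs(day 1) before Plan(day 2); Plan(day 2) before Audit(day 7); Docs(day 1) before Draft(day 6); Research(day 3) before Draft(day 6); Draft(day 6) != Docs(day 1); max 1 per day (cap 1).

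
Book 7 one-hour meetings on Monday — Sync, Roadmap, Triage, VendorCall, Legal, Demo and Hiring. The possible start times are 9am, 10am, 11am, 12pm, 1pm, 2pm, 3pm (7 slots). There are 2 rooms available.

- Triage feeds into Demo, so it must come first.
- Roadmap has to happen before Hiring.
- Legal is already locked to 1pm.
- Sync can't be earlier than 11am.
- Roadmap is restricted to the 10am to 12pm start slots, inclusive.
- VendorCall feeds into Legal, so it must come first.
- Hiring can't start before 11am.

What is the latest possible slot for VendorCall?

12pm

Downstream work caps VendorCall at 12pm.
VendorCall at 12pm is achievable: Legal=1pm, Sync=11am, Triage=9am, VendorCall=12pm, Roadmap=10am, Hiring=11am, Demo=10am.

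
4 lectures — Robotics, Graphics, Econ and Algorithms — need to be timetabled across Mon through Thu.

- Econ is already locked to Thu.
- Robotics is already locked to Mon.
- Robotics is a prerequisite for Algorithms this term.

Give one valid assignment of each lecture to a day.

Graphics=Mon; Econ=Thu; Robotics=Mon; Algorithms=Tue

Checking: Robotics(Mon) before Algorithms(Tue); Robotics=Mon in [Mon,Mon]; Econ=Thu in [Thu,Thu].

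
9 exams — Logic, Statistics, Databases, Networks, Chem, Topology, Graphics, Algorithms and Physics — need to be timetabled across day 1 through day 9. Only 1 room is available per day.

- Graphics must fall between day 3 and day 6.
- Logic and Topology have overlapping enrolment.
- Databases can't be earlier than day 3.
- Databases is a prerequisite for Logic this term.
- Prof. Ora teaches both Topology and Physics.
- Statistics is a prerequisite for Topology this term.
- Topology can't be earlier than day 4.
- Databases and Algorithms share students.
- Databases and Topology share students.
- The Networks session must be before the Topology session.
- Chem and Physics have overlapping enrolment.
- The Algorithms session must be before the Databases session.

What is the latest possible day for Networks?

day 8

Downstream work caps Networks at day 8.
Networks at day 8 is achievable: Topology -> day 9; Graphics -> day 3; Statistics -> day 1; Networks -> day 8; Databases -> day 4; Chem -> day 6; Logic -> day 5; Physics -> day 7; Algorithms -> day 2.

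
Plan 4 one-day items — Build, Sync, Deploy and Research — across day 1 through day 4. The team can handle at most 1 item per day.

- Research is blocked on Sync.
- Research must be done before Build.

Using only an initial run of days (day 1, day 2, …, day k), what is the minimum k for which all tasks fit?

The precedence chain requires at least 3 distinct days.
With at most 1 per day and 4 tasks, at least 4 days are needed.
4 works (last occupied day: day 4): for example Deploy in day 4, Research in day 2, Sync in day 1, Build in day 3.

4 days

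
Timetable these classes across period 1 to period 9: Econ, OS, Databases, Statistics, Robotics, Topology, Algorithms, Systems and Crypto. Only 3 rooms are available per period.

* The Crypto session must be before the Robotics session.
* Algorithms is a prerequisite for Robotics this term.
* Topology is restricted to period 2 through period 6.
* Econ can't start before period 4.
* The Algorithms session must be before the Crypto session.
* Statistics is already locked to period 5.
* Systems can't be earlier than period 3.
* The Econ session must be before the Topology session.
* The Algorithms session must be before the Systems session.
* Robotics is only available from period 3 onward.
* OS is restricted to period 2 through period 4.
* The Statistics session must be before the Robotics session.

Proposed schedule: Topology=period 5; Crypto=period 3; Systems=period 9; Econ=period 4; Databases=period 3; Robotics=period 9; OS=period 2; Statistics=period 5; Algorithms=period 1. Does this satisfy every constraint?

Valid

The Algorithms session must be before the Systems session — holds.
The Algorithms session must be before the Crypto session — holds.
Algorithms is a prerequisite for Robotics this term — holds.
The Crypto session must be before the Robotics session — holds.
Systems can't be earlier than period 3 — holds.
Topology is restricted to period 2 through period 6 — holds.
Econ can't start before period 4 — holds.
Robotics is only available from period 3 onward — holds.
Only 3 rooms are available per period — holds.
The Statistics session must be before the Robotics session — holds.
Statistics is already locked to period 5 — holds.
The Econ session must be before the Topology session — holds.
OS is restricted to period 2 through period 4 — holds.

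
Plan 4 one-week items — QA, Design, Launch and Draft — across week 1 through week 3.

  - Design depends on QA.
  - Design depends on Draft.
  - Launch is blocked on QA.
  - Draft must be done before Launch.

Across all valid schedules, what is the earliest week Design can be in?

Precedence pushes Design to at least week 2.
Design at week 2 is achievable: Draft=week 1, Launch=week 2, Design=week 2, QA=week 1.

week 2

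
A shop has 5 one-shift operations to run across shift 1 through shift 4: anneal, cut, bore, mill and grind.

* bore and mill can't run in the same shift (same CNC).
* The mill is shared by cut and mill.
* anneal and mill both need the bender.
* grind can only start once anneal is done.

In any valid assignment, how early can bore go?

bore at shift 1 is achievable: mill -> shift 2; cut -> shift 1; bore -> shift 1; anneal -> shift 1; grind -> shift 2.

shift 1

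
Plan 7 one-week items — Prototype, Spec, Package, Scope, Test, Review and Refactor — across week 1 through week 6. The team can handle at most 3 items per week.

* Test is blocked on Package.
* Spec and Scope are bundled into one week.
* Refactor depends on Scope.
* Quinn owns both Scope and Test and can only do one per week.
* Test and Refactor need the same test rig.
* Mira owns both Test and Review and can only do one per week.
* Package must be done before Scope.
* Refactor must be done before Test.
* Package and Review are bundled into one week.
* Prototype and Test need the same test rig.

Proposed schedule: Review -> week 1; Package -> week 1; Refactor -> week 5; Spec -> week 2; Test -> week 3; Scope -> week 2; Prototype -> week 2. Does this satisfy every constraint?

Invalid. Refactor must be done before Test.

The team can handle at most 3 items per week — holds.
Test and Refactor need the same test rig — holds.
Package must be done before Scope — holds.
Mira owns both Test and Review and can only do one per week — holds.
Prototype and Test need the same test rig — holds.
Spec and Scope are bundled into one week — holds.
Refactor must be done before Test — violated.
Refactor depends on Scope — holds.
Package and Review are bundled into one week — holds.
Quinn owns both Scope and Test and can only do one per week — holds.
Test is blocked on Package — holds.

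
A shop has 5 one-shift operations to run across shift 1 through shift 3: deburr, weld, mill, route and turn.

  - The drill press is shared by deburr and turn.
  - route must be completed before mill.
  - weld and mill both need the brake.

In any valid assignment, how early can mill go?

shift 2

Precedence pushes mill to at least shift 2.
mill at shift 2 is achievable: weld in shift 1; turn in shift 2; mill in shift 2; route in shift 1; deburr in shift 1.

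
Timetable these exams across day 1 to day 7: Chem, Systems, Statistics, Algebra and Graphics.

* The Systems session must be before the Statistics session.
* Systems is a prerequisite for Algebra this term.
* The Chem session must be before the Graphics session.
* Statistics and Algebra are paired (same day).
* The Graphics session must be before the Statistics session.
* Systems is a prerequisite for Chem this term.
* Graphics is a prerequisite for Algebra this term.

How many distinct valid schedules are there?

35

Splitting on Chem: it can be day 2 (10), day 3 (12), day 4 (9), day 5 (4). Listing each branch's schedules as (Systems, Statistics, Algebra, Graphics) by day number:
Chem=day 2: (1,4,4,3) (1,5,5,3) (1,5,5,4) (1,6,6,3) (1,6,6,4) (1,6,6,5) (1,7,7,3) (1,7,7,4) (1,7,7,5) (1,7,7,6) — 10.
Chem=day 3: (1,5,5,4) (1,6,6,4) (1,6,6,5) (1,7,7,4) (1,7,7,5) (1,7,7,6) (2,5,5,4) (2,6,6,4) (2,6,6,5) (2,7,7,4) (2,7,7,5) (2,7,7,6) — 12.
Chem=day 4: (1,6,6,5) (1,7,7,5) (1,7,7,6) (2,6,6,5) (2,7,7,5) (2,7,7,6) (3,6,6,5) (3,7,7,5) (3,7,7,6) — 9.
Chem=day 5: (1,7,7,6) (2,7,7,6) (3,7,7,6) (4,7,7,6) — 4.
Summing: 10 + 12 + 9 + 4 = 35.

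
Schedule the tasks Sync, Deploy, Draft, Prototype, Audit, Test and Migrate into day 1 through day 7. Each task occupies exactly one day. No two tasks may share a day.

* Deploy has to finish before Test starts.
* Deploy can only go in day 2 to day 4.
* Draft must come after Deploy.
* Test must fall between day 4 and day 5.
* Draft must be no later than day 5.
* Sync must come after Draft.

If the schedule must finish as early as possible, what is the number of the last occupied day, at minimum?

7

The precedence chain requires at least 3 distinct days.
With at most 1 per day and 7 tasks, at least 7 days are needed.
Test can't be placed before day 4, so the schedule must run through at least day 4.
7 works (last occupied day: day 7): for example Sync=day 5, Audit=day 6, Prototype=day 1, Test=day 4, Deploy=day 2, Migrate=day 7, Draft=day 3.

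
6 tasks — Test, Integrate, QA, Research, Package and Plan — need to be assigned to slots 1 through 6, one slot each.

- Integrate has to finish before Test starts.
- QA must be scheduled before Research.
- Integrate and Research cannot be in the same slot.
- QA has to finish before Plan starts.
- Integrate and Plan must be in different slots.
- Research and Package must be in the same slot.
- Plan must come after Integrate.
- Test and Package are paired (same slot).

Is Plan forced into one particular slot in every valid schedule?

No

Plan can be 2 (e.g. Research=2; Plan=2; QA=1; Integrate=1; Test=2; Package=2) or 3 (e.g. Research=2, QA=1, Package=2, Integrate=1, Plan=3, Test=2).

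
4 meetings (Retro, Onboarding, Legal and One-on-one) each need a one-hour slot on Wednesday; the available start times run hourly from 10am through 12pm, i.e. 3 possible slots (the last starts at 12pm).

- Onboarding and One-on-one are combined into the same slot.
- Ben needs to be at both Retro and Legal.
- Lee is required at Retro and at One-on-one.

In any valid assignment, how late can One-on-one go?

12pm

One-on-one at 12pm is achievable: Legal in 11am; Onboarding in 12pm; One-on-one in 12pm; Retro in 10am.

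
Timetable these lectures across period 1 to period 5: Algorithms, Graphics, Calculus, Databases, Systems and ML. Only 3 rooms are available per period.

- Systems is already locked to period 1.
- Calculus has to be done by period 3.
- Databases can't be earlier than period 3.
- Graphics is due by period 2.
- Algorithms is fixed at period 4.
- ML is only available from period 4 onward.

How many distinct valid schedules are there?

36

Splitting on Graphics: it can be period 1 (18), period 2 (18). Listing each branch's schedules as (Algorithms, Calculus, Databases, Systems, ML) by period number:
Graphics=period 1: (4,1,3,1,4) (4,1,3,1,5) (4,1,4,1,4) (4,1,4,1,5) (4,1,5,1,4) (4,1,5,1,5) (4,2,3,1,4) (4,2,3,1,5) (4,2,4,1,4) (4,2,4,1,5) (4,2,5,1,4) (4,2,5,1,5) (4,3,3,1,4) (4,3,3,1,5) (4,3,4,1,4) (4,3,4,1,5) (4,3,5,1,4) (4,3,5,1,5) — 18.
Graphics=period 2: (4,1,3,1,4) (4,1,3,1,5) (4,1,4,1,4) (4,1,4,1,5) (4,1,5,1,4) (4,1,5,1,5) (4,2,3,1,4) (4,2,3,1,5) (4,2,4,1,4) (4,2,4,1,5) (4,2,5,1,4) (4,2,5,1,5) (4,3,3,1,4) (4,3,3,1,5) (4,3,4,1,4) (4,3,4,1,5) (4,3,5,1,4) (4,3,5,1,5) — 18.
Summing: 18 + 18 = 36.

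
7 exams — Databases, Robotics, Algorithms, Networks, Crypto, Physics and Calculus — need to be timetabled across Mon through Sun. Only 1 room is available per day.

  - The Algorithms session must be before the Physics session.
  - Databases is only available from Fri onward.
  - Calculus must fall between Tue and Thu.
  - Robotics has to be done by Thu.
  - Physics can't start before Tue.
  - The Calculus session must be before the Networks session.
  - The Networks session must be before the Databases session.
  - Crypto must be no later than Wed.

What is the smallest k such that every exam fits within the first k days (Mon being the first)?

The precedence chain requires at least 3 distinct days.
With at most 1 per day and 7 exams, at least 7 days are needed.
Databases can't be placed before Fri — that is day 5 counting from Mon — so the schedule must run through at least 5 days.
7 works (last occupied day: Sun): for example Databases=Fri; Calculus=Tue; Algorithms=Sat; Crypto=Mon; Physics=Sun; Networks=Thu; Robotics=Wed.

7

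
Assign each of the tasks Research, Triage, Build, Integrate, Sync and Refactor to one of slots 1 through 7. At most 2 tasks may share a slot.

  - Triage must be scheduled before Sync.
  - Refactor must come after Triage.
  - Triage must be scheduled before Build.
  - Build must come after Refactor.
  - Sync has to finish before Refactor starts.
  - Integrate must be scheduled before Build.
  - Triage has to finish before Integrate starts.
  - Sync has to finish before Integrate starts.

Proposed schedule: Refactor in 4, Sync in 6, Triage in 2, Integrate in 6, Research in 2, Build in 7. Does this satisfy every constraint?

Triage must be scheduled before Sync — holds.
Sync has to finish before Refactor starts — violated.
At most 2 tasks may share a slot — holds.
Triage must be scheduled before Build — holds.
Integrate must be scheduled before Build — holds.
Build must come after Refactor — holds.
Refactor must come after Triage — holds.
Sync has to finish before Integrate starts — violated.
Triage has to finish before Integrate starts — holds.

No. Sync has to finish before Refactor starts is not satisfied.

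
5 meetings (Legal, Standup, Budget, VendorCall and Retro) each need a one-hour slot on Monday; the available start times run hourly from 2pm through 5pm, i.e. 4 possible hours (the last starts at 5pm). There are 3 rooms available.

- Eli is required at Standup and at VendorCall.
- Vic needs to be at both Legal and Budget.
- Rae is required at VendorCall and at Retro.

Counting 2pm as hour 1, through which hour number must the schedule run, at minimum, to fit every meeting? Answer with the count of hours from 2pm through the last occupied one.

With at most 3 per hour and 5 meetings, at least 2 hours are needed.
2 works (last occupied hour: 3pm): for example Legal=2pm; Retro=2pm; Budget=3pm; Standup=2pm; VendorCall=3pm.

2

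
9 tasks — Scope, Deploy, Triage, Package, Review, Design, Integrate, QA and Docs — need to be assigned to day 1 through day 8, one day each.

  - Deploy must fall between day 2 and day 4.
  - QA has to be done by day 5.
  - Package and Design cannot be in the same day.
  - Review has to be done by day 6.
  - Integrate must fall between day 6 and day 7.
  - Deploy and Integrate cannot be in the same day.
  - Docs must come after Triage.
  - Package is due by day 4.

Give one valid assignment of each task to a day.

Package in day 1, Review in day 1, Design in day 2, Docs in day 2, Triage in day 1, Scope in day 1, QA in day 1, Deploy in day 2, Integrate in day 6

Checking: Triage(day 1) before Docs(day 2); Deploy(day 2) != Integrate(day 6); Package(day 1) != Design(day 2); Package=day 1 in [day 1,day 4]; Review=day 1 in [day 1,day 6]; Deploy=day 2 in [day 2,day 4]; QA=day 1 in [day 1,day 5]; Integrate=day 6 in [day 6,day 7].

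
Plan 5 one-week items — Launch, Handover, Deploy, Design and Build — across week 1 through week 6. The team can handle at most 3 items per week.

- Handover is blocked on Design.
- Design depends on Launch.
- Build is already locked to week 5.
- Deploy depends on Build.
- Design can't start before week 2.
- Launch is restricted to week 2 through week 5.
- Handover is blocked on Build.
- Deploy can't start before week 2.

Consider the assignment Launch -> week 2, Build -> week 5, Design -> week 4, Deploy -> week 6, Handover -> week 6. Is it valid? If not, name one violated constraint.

Launch is restricted to week 2 through week 5 — holds.
Deploy can't start before week 2 — holds.
Deploy depends on Build — holds.
Design depends on Launch — holds.
Build is already locked to week 5 — holds.
The team can handle at most 3 items per week — holds.
Handover is blocked on Build — holds.
Design can't start before week 2 — holds.
Handover is blocked on Design — holds.

Yes, all constraints hold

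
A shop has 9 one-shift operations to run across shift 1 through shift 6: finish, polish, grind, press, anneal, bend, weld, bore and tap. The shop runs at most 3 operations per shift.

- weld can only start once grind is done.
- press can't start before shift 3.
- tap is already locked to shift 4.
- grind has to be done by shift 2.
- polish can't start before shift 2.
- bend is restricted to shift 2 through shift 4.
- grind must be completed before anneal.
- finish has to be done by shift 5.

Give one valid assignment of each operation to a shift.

grind in shift 1, bore in shift 1, finish in shift 1, press in shift 3, tap in shift 4, anneal in shift 2, weld in shift 3, polish in shift 2, bend in shift 2

Checking: grind(shift 1) before anneal(shift 2); grind(shift 1) before weld(shift 3); press=shift 3 in [shift 3,shift 6]; tap=shift 4 in [shift 4,shift 4]; grind=shift 1 in [shift 1,shift 2]; polish=shift 2 in [shift 2,shift 6]; finish=shift 1 in [shift 1,shift 5]; bend=shift 2 in [shift 2,shift 4]; max 3 per shift (cap 3).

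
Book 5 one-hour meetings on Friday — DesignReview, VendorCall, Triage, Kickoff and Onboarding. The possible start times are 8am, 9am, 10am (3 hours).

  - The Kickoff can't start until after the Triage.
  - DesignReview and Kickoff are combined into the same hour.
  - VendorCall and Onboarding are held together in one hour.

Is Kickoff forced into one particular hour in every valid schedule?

No

Kickoff can be 9am (e.g. VendorCall=8am; Kickoff=9am; DesignReview=9am; Triage=8am; Onboarding=8am) or 10am (e.g. VendorCall in 8am, Kickoff in 10am, Triage in 8am, Onboarding in 8am, DesignReview in 10am).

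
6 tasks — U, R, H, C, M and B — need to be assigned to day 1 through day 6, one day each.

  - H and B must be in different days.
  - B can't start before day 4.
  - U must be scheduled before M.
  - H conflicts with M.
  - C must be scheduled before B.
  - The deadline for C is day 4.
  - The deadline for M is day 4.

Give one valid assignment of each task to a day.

C -> day 1; B -> day 4; U -> day 1; R -> day 1; H -> day 1; M -> day 2

Checking: C(day 1) before B(day 4); U(day 1) before M(day 2); H(day 1) != M(day 2); H(day 1) != B(day 4); M=day 2 in [day 1,day 4]; B=day 4 in [day 4,day 6]; C=day 1 in [day 1,day 4].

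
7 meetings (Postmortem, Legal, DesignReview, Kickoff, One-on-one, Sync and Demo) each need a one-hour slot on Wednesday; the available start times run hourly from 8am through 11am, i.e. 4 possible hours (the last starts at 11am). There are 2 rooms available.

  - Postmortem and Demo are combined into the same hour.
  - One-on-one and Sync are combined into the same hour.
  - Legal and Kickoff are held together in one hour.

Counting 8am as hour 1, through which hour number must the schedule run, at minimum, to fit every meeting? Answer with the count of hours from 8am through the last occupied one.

With at most 2 per hour and 7 meetings, at least 4 hours are needed.
4 works (last occupied hour: 11am): for example DesignReview=10am; One-on-one=11am; Sync=11am; Kickoff=9am; Legal=9am; Postmortem=8am; Demo=8am.

4 hours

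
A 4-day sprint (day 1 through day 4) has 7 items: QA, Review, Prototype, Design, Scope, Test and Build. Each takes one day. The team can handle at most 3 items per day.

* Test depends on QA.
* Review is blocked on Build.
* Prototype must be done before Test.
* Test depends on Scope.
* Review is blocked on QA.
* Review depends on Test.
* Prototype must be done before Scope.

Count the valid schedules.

22

Splitting on QA: it can be day 1 (11), day 2 (11). Listing each branch's schedules as (Review, Prototype, Design, Scope, Test, Build) by day number:
QA=day 1: (4,1,1,2,3,2) (4,1,1,2,3,3) (4,1,2,2,3,1) (4,1,2,2,3,2) (4,1,2,2,3,3) (4,1,3,2,3,1) (4,1,3,2,3,2) (4,1,3,2,3,3) (4,1,4,2,3,1) (4,1,4,2,3,2) (4,1,4,2,3,3) — 11.
QA=day 2: (4,1,1,2,3,1) (4,1,1,2,3,2) (4,1,1,2,3,3) (4,1,2,2,3,1) (4,1,2,2,3,3) (4,1,3,2,3,1) (4,1,3,2,3,2) (4,1,3,2,3,3) (4,1,4,2,3,1) (4,1,4,2,3,2) (4,1,4,2,3,3) — 11.
Summing: 11 + 11 = 22.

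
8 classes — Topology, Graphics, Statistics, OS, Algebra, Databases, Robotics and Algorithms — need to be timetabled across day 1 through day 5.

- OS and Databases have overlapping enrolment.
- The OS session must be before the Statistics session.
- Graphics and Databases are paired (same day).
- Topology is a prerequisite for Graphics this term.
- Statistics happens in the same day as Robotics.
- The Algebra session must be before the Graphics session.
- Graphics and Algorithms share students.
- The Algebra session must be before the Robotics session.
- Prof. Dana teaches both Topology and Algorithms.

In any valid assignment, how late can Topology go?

Downstream work caps Topology at day 4.
Topology at day 4 is achievable: OS -> day 1; Algorithms -> day 1; Databases -> day 5; Statistics -> day 2; Graphics -> day 5; Topology -> day 4; Algebra -> day 1; Robotics -> day 2.

day 4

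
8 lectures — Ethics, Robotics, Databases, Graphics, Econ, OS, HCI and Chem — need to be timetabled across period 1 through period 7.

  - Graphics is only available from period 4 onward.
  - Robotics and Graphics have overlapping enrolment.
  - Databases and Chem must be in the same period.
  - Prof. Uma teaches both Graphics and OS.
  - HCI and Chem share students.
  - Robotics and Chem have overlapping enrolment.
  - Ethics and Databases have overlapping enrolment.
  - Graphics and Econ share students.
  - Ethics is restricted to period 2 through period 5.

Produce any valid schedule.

Databases=period 3; Ethics=period 2; Econ=period 1; HCI=period 1; Graphics=period 4; Chem=period 3; Robotics=period 1; OS=period 1

Checking: Graphics(period 4) != OS(period 1); Robotics(period 1) != Graphics(period 4); Robotics(period 1) != Chem(period 3); Ethics(period 2) != Databases(period 3); HCI(period 1) != Chem(period 3); Graphics(period 4) != Econ(period 1); Databases = Chem = period 3; Graphics=period 4 in [period 4,period 7]; Ethics=period 2 in [period 2,period 5].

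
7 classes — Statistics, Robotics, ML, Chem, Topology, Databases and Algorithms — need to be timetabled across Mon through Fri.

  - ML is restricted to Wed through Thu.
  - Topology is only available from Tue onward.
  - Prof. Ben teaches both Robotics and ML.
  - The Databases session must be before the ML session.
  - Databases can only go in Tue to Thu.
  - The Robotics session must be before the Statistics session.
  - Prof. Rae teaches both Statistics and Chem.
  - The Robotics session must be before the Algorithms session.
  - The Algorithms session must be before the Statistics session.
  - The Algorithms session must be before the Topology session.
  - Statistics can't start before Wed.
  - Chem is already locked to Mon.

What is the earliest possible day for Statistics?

Statistics is available from Wed.
Statistics at Wed is achievable: Statistics -> Wed, ML -> Wed, Algorithms -> Tue, Databases -> Tue, Chem -> Mon, Robotics -> Mon, Topology -> Wed.

Wed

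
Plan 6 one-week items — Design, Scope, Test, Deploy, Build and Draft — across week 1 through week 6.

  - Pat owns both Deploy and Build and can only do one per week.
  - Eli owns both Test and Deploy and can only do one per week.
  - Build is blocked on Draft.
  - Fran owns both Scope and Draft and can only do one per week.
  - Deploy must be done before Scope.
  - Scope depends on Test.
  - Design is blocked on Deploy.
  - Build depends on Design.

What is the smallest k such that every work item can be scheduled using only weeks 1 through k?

3 weeks

The precedence chain requires at least 3 distinct weeks.
3 works (last occupied week: week 3): for example Design=week 2; Draft=week 1; Deploy=week 1; Test=week 2; Build=week 3; Scope=week 3.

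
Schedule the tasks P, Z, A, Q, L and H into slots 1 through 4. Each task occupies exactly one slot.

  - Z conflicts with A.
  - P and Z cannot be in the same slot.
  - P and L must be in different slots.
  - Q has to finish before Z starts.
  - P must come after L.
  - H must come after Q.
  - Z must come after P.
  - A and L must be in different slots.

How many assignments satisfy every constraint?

46

Splitting on P: it can be 2 (22), 3 (24). Listing each branch's schedules as (Z, A, Q, L, H):
P=2: (3,2,1,1,2) (3,2,1,1,3) (3,2,1,1,4) (3,2,2,1,3) (3,2,2,1,4) (3,4,1,1,2) (3,4,1,1,3) (3,4,1,1,4) (3,4,2,1,3) (3,4,2,1,4) (4,2,1,1,2) (4,2,1,1,3) (4,2,1,1,4) (4,2,2,1,3) (4,2,2,1,4) (4,2,3,1,4) (4,3,1,1,2) (4,3,1,1,3) (4,3,1,1,4) (4,3,2,1,3) (4,3,2,1,4) (4,3,3,1,4) — 22.
P=3: (4,1,1,2,2) (4,1,1,2,3) (4,1,1,2,4) (4,1,2,2,3) (4,1,2,2,4) (4,1,3,2,4) (4,2,1,1,2) (4,2,1,1,3) (4,2,1,1,4) (4,2,2,1,3) (4,2,2,1,4) (4,2,3,1,4) (4,3,1,1,2) (4,3,1,1,3) (4,3,1,1,4) (4,3,1,2,2) (4,3,1,2,3) (4,3,1,2,4) (4,3,2,1,3) (4,3,2,1,4) (4,3,2,2,3) (4,3,2,2,4) (4,3,3,1,4) (4,3,3,2,4) — 24.
Summing: 22 + 24 = 46.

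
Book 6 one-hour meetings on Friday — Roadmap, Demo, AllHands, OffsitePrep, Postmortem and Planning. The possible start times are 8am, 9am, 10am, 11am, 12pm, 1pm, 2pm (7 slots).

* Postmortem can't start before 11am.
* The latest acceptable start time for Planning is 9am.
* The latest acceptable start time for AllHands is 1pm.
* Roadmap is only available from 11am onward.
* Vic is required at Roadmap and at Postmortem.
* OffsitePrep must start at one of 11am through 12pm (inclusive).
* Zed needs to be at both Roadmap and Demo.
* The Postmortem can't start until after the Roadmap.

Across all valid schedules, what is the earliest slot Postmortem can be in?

Postmortem is available from 11am; precedence pushes Postmortem to at least 12pm.
Postmortem at 12pm is achievable: Roadmap in 11am, Planning in 8am, Demo in 8am, AllHands in 8am, OffsitePrep in 11am, Postmortem in 12pm.

12pm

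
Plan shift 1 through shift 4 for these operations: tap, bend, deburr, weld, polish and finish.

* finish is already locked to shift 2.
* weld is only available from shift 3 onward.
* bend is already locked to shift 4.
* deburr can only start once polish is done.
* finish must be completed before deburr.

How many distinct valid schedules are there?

Splitting on tap: it can be shift 1 (10), shift 2 (10), shift 3 (10), shift 4 (10). Listing each branch's schedules as (bend, deburr, weld, polish, finish) by shift number:
tap=shift 1: (4,3,3,1,2) (4,3,3,2,2) (4,3,4,1,2) (4,3,4,2,2) (4,4,3,1,2) (4,4,3,2,2) (4,4,3,3,2) (4,4,4,1,2) (4,4,4,2,2) (4,4,4,3,2) — 10.
tap=shift 2: (4,3,3,1,2) (4,3,3,2,2) (4,3,4,1,2) (4,3,4,2,2) (4,4,3,1,2) (4,4,3,2,2) (4,4,3,3,2) (4,4,4,1,2) (4,4,4,2,2) (4,4,4,3,2) — 10.
tap=shift 3: (4,3,3,1,2) (4,3,3,2,2) (4,3,4,1,2) (4,3,4,2,2) (4,4,3,1,2) (4,4,3,2,2) (4,4,3,3,2) (4,4,4,1,2) (4,4,4,2,2) (4,4,4,3,2) — 10.
tap=shift 4: (4,3,3,1,2) (4,3,3,2,2) (4,3,4,1,2) (4,3,4,2,2) (4,4,3,1,2) (4,4,3,2,2) (4,4,3,3,2) (4,4,4,1,2) (4,4,4,2,2) (4,4,4,3,2) — 10.
Summing: 10 + 10 + 10 + 10 = 40.

40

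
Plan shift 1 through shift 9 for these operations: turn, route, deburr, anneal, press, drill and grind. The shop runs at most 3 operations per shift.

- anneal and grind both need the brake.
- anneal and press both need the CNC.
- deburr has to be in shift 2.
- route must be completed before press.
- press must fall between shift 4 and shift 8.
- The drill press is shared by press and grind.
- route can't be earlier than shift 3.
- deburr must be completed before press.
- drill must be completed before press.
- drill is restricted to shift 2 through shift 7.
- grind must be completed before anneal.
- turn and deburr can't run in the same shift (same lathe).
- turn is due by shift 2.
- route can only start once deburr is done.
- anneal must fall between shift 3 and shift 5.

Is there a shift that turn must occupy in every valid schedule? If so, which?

shift 1

turn's window is shift 1–shift 2.
deburr is fixed at shift 2, and turn can't share a shift with deburr.
So turn must be shift 1.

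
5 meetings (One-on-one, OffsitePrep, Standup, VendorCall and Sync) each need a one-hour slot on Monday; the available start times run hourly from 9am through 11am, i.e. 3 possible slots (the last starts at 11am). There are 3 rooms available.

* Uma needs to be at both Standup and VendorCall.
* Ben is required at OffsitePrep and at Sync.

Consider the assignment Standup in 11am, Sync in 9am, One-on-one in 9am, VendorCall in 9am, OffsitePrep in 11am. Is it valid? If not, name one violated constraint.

Ben is required at OffsitePrep and at Sync — holds.
There are 3 rooms available — holds.
Uma needs to be at both Standup and VendorCall — holds.

Yes, all constraints hold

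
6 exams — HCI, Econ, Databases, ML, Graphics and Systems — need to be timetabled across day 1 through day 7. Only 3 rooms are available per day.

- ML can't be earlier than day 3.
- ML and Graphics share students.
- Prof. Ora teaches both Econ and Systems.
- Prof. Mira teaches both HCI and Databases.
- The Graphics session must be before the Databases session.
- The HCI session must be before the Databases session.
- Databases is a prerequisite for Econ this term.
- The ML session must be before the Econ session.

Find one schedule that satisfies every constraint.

Systems in day 1, Graphics in day 1, Databases in day 2, Econ in day 4, HCI in day 1, ML in day 3

Checking: Databases(day 2) before Econ(day 4); HCI(day 1) before Databases(day 2); Graphics(day 1) before Databases(day 2); ML(day 3) before Econ(day 4); HCI(day 1) != Databases(day 2); Econ(day 4) != Systems(day 1); ML(day 3) != Graphics(day 1); ML=day 3 in [day 3,day 7]; max 3 per day (cap 3).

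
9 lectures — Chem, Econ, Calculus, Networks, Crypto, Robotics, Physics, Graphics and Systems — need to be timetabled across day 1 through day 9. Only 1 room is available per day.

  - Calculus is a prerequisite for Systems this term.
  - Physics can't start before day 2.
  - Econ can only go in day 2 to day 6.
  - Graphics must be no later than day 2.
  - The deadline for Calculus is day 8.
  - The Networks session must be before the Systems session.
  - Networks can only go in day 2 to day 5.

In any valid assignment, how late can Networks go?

day 5

Networks is available from day 2; Networks's own window allows nothing later than day 5.
Networks at day 5 is achievable: Robotics=day 9, Graphics=day 1, Calculus=day 3, Crypto=day 8, Physics=day 4, Systems=day 6, Chem=day 7, Networks=day 5, Econ=day 2.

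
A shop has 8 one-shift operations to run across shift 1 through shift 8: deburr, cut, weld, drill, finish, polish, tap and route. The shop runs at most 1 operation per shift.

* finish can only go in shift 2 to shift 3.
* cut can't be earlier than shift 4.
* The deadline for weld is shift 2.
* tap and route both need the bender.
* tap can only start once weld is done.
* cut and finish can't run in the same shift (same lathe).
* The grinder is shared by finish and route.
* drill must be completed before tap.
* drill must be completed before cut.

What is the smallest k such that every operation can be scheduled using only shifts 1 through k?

The precedence chain requires at least 2 distinct shifts.
With at most 1 per shift and 8 operations, at least 8 shifts are needed.
cut can't be placed before shift 4, so the schedule must run through at least shift 4.
8 works (last occupied shift: shift 8): for example deburr=shift 6; cut=shift 4; polish=shift 7; drill=shift 3; finish=shift 2; weld=shift 1; route=shift 8; tap=shift 5.

8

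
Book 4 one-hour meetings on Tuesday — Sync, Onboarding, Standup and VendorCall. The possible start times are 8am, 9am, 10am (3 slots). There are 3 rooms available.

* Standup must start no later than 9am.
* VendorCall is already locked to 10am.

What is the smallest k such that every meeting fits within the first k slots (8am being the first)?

With at most 3 per slot and 4 meetings, at least 2 slots are needed.
VendorCall can't be placed before 10am — that is slot 3 counting from 8am — so the schedule must run through at least 3 slots.
3 works (last occupied slot: 10am): for example Onboarding=8am; VendorCall=10am; Standup=8am; Sync=8am.

3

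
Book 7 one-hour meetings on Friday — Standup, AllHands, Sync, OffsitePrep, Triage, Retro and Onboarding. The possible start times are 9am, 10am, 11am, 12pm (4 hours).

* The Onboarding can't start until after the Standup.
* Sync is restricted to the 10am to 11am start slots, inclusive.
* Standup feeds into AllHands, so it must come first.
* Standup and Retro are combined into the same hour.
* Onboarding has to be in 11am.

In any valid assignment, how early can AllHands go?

Precedence pushes AllHands to at least 10am.
AllHands at 10am is achievable: Standup=9am; Sync=10am; Retro=9am; Onboarding=11am; Triage=9am; AllHands=10am; OffsitePrep=9am.

10am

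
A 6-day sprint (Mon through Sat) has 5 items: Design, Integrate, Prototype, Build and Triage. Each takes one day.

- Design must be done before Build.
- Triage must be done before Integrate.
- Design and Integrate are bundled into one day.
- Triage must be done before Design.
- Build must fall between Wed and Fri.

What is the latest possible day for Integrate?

Precedence pushes Integrate to at least Tue; Integrate must be in the same day as Design, which can't be after Thu, so Integrate is at most Thu.
Integrate at Thu is achievable: Prototype -> Mon, Integrate -> Thu, Design -> Thu, Triage -> Mon, Build -> Fri.

Thu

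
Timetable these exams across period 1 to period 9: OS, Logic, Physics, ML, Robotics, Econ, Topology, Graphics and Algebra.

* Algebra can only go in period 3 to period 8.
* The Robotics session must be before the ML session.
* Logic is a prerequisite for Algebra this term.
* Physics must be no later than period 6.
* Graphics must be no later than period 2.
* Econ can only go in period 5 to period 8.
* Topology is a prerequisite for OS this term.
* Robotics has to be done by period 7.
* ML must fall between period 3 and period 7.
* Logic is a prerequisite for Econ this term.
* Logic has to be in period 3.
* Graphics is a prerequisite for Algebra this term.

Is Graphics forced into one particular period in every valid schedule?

Graphics can be period 1 (e.g. Robotics=period 1; Logic=period 3; Graphics=period 1; Topology=period 1; Algebra=period 4; OS=period 2; Econ=period 5; ML=period 3; Physics=period 1) or period 2 (e.g. OS=period 2, Graphics=period 2, Physics=period 1, Topology=period 1, Algebra=period 4, Econ=period 5, ML=period 3, Logic=period 3, Robotics=period 1).

No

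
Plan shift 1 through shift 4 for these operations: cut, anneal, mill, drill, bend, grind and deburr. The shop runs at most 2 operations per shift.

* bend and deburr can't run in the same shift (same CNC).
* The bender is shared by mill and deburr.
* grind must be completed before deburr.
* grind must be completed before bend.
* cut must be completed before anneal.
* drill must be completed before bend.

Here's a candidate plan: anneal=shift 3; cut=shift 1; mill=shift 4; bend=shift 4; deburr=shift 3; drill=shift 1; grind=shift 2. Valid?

The bender is shared by mill and deburr — holds.
drill must be completed before bend — holds.
grind must be completed before bend — holds.
grind must be completed before deburr — holds.
bend and deburr can't run in the same shift (same CNC) — holds.
cut must be completed before anneal — holds.
The shop runs at most 2 operations per shift — holds.

Valid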